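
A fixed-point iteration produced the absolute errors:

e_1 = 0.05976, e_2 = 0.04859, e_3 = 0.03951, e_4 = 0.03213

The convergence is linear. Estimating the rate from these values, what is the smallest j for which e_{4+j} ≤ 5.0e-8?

Rate ρ ≈ e_4/e_3 = 0.03213/0.03951 = 0.8132.
After j more steps, e_{4+j} ≈ 0.03213·ρ^j; need ρ^j ≤ 5.0e-8/0.03213 = 1.55618e-06.
j ≥ ln(1.55618e-06)/ln(0.8132) = -13.3733/-0.20678 = 64.674.
So 65 more iterations are needed.

65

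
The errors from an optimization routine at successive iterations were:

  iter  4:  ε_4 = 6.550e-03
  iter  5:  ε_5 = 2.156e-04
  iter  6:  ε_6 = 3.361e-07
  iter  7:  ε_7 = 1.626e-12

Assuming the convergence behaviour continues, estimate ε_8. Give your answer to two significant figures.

First estimate the order: p ≈ ln(ε_7/ε_6) / ln(ε_6/ε_5) = ln(1.626e-12/3.361e-07)/ln(3.361e-07/2.156e-04) = ln(4.83785e-06)/ln(0.00155891) ≈ 1.8935.
Then ε_8 ≈ ε_7·(ε_7/ε_6)^p = 1.626e-12·(4.83785e-06)^1.8935 = 1.626e-12·8.61766e-11 ≈ 1.401e-22.

1.4e-22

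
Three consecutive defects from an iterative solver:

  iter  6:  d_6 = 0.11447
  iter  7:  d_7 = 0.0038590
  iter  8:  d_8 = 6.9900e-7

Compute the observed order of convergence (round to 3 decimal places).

2.542

p ≈ ln(d_8/d_7) / ln(d_7/d_6)
  = ln(6.9900e-7/0.0038590) / ln(0.0038590/0.11447)
  = ln(0.000181135) / ln(0.0337119)
  = -8.616268 / -3.389904 ≈ 2.541744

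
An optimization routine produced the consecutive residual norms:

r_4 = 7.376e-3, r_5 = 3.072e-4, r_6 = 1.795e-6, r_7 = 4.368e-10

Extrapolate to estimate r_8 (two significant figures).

First estimate the order: p ≈ ln(r_7/r_6) / ln(r_6/r_5) = ln(4.368e-10/1.795e-6)/ln(1.795e-6/3.072e-4) = ln(0.000243343)/ln(0.0058431) ≈ 1.6181.
Then r_8 ≈ r_7·(r_7/r_6)^p = 4.368e-10·(0.000243343)^1.6181 = 4.368e-10·1.42083e-06 ≈ 6.206e-16.

6.2e-16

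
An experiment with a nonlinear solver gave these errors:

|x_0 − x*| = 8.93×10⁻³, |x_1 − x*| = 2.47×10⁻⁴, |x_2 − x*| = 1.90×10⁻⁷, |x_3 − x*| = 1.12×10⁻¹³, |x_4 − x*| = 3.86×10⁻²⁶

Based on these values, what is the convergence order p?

2

Consecutive ratios: |x_4 − x*|/|x_3 − x*| = 3.86×10⁻²⁶/1.12×10⁻¹³ = 3.44643e-13, |x_3 − x*|/|x_2 − x*| = 1.12×10⁻¹³/1.90×10⁻⁷ = 5.89474e-07.
p ≈ ln(3.44643e-13)/ln(5.89474e-07) = -28.6963/-14.3440 ≈ 2.00.
So the convergence is quadratic (order 2).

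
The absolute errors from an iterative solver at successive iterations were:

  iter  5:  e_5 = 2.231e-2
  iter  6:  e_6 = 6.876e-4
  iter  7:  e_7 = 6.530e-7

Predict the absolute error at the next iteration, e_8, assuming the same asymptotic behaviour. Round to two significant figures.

First estimate the order: p ≈ ln(e_7/e_6) / ln(e_6/e_5) = ln(6.530e-7/6.876e-4)/ln(6.876e-4/2.231e-2) = ln(0.00094968)/ln(0.0308203) ≈ 2.0001.
Then e_8 ≈ e_7·(e_7/e_6)^p = 6.530e-7·(0.00094968)^2.0001 = 6.530e-7·9.01265e-07 ≈ 5.885e-13.

5.9e-13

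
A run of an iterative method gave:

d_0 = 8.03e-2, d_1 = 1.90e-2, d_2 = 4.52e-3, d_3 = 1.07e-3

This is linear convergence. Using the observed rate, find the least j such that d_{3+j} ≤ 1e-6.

Rate ρ ≈ d_3/d_2 = 1.07e-3/4.52e-3 = 0.2367.
After j more steps, d_{3+j} ≈ 1.07e-3·ρ^j; need ρ^j ≤ 1e-6/1.07e-3 = 0.000934579.
j ≥ ln(0.000934579)/ln(0.2367) = -6.9754/-1.44096 = 4.841.
So 5 more iterations are needed.

5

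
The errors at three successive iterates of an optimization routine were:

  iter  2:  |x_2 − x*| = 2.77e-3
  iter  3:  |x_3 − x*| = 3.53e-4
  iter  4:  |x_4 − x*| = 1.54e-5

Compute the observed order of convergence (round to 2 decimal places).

1.52

p ≈ ln(|x_4 − x*|/|x_3 − x*|) / ln(|x_3 − x*|/|x_2 − x*|)
  = ln(1.54e-5/3.53e-4) / ln(3.53e-4/2.77e-3)
  = ln(0.0436261) / ln(0.127437)
  = -3.13210 / -2.06013 ≈ 1.52034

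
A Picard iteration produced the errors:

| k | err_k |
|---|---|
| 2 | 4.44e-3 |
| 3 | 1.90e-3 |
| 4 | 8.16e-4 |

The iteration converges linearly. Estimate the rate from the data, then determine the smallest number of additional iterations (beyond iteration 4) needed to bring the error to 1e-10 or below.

Rate ρ ≈ err_4/err_3 = 8.16e-4/1.90e-3 = 0.4295.
After j more steps, err_{4+j} ≈ 8.16e-4·ρ^j; need ρ^j ≤ 1e-10/8.16e-4 = 1.22549e-07.
j ≥ ln(1.22549e-07)/ln(0.4295) = -15.9148/-0.84513 = 18.831.
So 19 more iterations are needed.

19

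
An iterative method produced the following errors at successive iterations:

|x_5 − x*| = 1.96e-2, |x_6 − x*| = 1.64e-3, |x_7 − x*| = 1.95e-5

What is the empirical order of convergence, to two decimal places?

1.79

p ≈ ln(|x_7 − x*|/|x_6 − x*|) / ln(|x_6 − x*|/|x_5 − x*|)
  = ln(1.95e-5/1.64e-3) / ln(1.64e-3/1.96e-2)
  = ln(0.0118902) / ln(0.0836735)
  = -4.43204 / -2.48083 ≈ 1.78651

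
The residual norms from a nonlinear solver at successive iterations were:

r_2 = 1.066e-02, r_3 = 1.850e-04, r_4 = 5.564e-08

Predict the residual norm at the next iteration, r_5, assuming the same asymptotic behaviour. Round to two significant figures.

First estimate the order: p ≈ ln(r_4/r_3) / ln(r_3/r_2) = ln(5.564e-08/1.850e-04)/ln(1.850e-04/1.066e-02) = ln(0.000300757)/ln(0.0173546) ≈ 2.0003.
Then r_5 ≈ r_4·(r_4/r_3)^p = 5.564e-08·(0.000300757)^2.0003 = 5.564e-08·9.0235e-08 ≈ 5.021e-15.

5.0e-15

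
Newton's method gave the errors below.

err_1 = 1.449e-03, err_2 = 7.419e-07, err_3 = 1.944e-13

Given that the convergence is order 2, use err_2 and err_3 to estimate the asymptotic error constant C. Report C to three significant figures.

C ≈ err_3 / err_2^2
  = 1.944e-13 / (7.419e-07)^2
  = 1.944e-13 / 5.50416e-13 ≈ 0.35319

0.353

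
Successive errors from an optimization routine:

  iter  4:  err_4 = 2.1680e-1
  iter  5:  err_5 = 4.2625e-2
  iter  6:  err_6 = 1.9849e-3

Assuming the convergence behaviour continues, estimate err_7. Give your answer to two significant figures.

First estimate the order: p ≈ ln(err_6/err_5) / ln(err_5/err_4) = ln(1.9849e-3/4.2625e-2)/ln(4.2625e-2/2.1680e-1) = ln(0.0465666)/ln(0.19661) ≈ 1.8855.
Then err_7 ≈ err_6·(err_6/err_5)^p = 1.9849e-3·(0.0465666)^1.8855 = 1.9849e-3·0.00308074 ≈ 6.115e-06.

6.1e-6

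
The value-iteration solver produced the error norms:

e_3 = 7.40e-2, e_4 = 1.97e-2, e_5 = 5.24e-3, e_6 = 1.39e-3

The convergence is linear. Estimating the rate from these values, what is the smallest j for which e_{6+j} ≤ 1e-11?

15

Rate ρ ≈ e_6/e_5 = 1.39e-3/5.24e-3 = 0.2653.
After j more steps, e_{6+j} ≈ 1.39e-3·ρ^j; need ρ^j ≤ 1e-11/1.39e-3 = 7.19424e-09.
j ≥ ln(7.19424e-09)/ln(0.2653) = -18.7500/-1.32689 = 14.131.
So 15 more iterations are needed.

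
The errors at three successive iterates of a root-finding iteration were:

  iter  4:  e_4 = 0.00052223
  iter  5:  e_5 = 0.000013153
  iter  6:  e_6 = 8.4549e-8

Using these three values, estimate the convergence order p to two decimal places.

1.37

p ≈ ln(e_6/e_5) / ln(e_5/e_4)
  = ln(8.4549e-8/0.000013153) / ln(0.000013153/0.00052223)
  = ln(0.00642812) / ln(0.0251862)
  = -5.04707 / -3.68146 ≈ 1.37094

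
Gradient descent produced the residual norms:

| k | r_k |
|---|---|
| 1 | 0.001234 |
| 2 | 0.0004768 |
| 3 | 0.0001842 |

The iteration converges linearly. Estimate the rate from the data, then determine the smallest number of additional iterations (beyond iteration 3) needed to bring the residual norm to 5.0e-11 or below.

Rate ρ ≈ r_3/r_2 = 0.0001842/0.0004768 = 0.3863.
After j more steps, r_{3+j} ≈ 0.0001842·ρ^j; need ρ^j ≤ 5.0e-11/0.0001842 = 2.71444e-07.
j ≥ ln(2.71444e-07)/ln(0.3863) = -15.1195/-0.95114 = 15.896.
So 16 more iterations are needed.

16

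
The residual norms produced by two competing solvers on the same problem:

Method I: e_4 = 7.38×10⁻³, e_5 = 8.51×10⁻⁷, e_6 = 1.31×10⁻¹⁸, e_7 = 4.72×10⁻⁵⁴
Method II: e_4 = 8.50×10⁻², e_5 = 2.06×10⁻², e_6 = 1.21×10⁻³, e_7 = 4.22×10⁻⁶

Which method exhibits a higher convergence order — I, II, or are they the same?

Method I: p ≈ ln(4.72×10⁻⁵⁴/1.31×10⁻¹⁸)/ln(1.31×10⁻¹⁸/8.51×10⁻⁷) ≈ 3.00.
Method II: p ≈ ln(4.22×10⁻⁶/1.21×10⁻³)/ln(1.21×10⁻³/2.06×10⁻²) ≈ 2.00.
Method I has the higher order (≈3.0 vs ≈2.0).

I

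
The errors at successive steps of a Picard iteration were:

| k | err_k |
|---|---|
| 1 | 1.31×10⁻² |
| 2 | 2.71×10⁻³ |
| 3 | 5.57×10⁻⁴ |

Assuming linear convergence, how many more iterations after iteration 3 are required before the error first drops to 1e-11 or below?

Rate ρ ≈ err_3/err_2 = 5.57×10⁻⁴/2.71×10⁻³ = 0.2055.
After j more steps, err_{3+j} ≈ 5.57×10⁻⁴·ρ^j; need ρ^j ≤ 1e-11/5.57×10⁻⁴ = 1.79533e-08.
j ≥ ln(1.79533e-08)/ln(0.2055) = -17.8355/-1.58231 = 11.272.
So 12 more iterations are needed.

12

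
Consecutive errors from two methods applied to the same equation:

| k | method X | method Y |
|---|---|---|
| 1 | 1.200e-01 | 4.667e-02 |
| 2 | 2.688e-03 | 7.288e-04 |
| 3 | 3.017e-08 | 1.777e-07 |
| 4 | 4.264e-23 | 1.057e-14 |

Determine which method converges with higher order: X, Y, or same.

Method X: p ≈ ln(4.264e-23/3.017e-08)/ln(3.017e-08/2.688e-03) ≈ 3.00.
Method Y: p ≈ ln(1.057e-14/1.777e-07)/ln(1.777e-07/7.288e-04) ≈ 2.00.
Method X has the higher order (≈3.0 vs ≈2.0).

X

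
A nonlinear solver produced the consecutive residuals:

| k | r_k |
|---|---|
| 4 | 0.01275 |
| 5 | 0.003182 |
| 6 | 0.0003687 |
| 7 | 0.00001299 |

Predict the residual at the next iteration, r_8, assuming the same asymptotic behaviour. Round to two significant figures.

7.2e-8

First estimate the order: p ≈ ln(r_7/r_6) / ln(r_6/r_5) = ln(0.00001299/0.0003687)/ln(0.0003687/0.003182) = ln(0.0352319)/ln(0.115871) ≈ 1.5524.
Then r_8 ≈ r_7·(r_7/r_6)^p = 0.00001299·(0.0352319)^1.5524 = 0.00001299·0.00554962 ≈ 7.209e-08.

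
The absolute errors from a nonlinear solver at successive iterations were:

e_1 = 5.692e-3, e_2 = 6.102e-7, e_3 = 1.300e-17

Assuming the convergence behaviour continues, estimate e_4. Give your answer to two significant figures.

2.7e-46

First estimate the order: p ≈ ln(e_3/e_2) / ln(e_2/e_1) = ln(1.300e-17/6.102e-7)/ln(6.102e-7/5.692e-3) = ln(2.13045e-11)/ln(0.000107203) ≈ 2.6882.
Then e_4 ≈ e_3·(e_3/e_2)^p = 1.300e-17·(2.13045e-11)^2.6882 = 1.300e-17·2.05493e-29 ≈ 2.671e-46.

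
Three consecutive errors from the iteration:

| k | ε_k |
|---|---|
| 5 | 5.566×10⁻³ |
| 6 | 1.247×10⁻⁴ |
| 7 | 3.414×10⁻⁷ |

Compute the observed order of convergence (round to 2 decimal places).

p ≈ ln(ε_7/ε_6) / ln(ε_6/ε_5)
  = ln(3.414×10⁻⁷/1.247×10⁻⁴) / ln(1.247×10⁻⁴/5.566×10⁻³)
  = ln(0.00273777) / ln(0.0224039)
  = -5.90061 / -3.79852 ≈ 1.55340

1.55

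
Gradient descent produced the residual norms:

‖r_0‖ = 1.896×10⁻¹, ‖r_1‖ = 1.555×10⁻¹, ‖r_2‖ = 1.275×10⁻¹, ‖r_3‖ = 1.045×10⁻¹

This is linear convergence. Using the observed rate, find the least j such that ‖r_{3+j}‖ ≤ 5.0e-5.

Rate ρ ≈ ‖r_3‖/‖r_2‖ = 1.045×10⁻¹/1.275×10⁻¹ = 0.8196.
After j more steps, ‖r_{3+j}‖ ≈ 1.045×10⁻¹·ρ^j; need ρ^j ≤ 5.0e-5/1.045×10⁻¹ = 0.000478469.
j ≥ ln(0.000478469)/ln(0.8196) = -7.6449/-0.19894 = 38.428.
So 39 more iterations are needed.

39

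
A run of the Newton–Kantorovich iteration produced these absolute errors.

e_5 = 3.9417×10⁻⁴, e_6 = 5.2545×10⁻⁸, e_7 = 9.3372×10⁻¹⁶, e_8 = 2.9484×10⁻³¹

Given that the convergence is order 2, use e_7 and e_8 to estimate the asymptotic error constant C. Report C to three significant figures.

0.338

C ≈ e_8 / e_7^2
  = 2.9484×10⁻³¹ / (9.3372×10⁻¹⁶)^2
  = 2.9484×10⁻³¹ / 8.71833e-31 ≈ 0.33818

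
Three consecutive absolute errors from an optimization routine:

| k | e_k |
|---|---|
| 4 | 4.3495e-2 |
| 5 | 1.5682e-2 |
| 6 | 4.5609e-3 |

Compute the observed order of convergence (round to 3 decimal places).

1.211

p ≈ ln(e_6/e_5) / ln(e_5/e_4)
  = ln(4.5609e-3/1.5682e-2) / ln(1.5682e-2/4.3495e-2)
  = ln(0.290837) / ln(0.360547)
  = -1.234992 / -1.020133 ≈ 1.210619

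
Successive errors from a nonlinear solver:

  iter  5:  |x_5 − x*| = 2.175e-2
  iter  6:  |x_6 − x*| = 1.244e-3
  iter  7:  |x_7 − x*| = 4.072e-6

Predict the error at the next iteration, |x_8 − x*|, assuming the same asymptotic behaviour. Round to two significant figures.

4.4e-11

First estimate the order: p ≈ ln(|x_7 − x*|/|x_6 − x*|) / ln(|x_6 − x*|/|x_5 − x*|) = ln(4.072e-6/1.244e-3)/ln(1.244e-3/2.175e-2) = ln(0.00327331)/ln(0.0571954) ≈ 1.9998.
Then |x_8 − x*| ≈ |x_7 − x*|·(|x_7 − x*|/|x_6 − x*|)^p = 4.072e-6·(0.00327331)^1.9998 = 4.072e-6·1.07268e-05 ≈ 4.368e-11.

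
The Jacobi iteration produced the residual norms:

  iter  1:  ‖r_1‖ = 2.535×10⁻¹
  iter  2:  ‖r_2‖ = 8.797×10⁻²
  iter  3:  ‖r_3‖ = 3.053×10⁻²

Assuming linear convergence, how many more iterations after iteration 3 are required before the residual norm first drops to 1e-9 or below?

17

Rate ρ ≈ ‖r_3‖/‖r_2‖ = 3.053×10⁻²/8.797×10⁻² = 0.3471.
After j more steps, ‖r_{3+j}‖ ≈ 3.053×10⁻²·ρ^j; need ρ^j ≤ 1e-9/3.053×10⁻² = 3.27547e-08.
j ≥ ln(3.27547e-08)/ln(0.3471) = -17.2342/-1.05814 = 16.287.
So 17 more iterations are needed.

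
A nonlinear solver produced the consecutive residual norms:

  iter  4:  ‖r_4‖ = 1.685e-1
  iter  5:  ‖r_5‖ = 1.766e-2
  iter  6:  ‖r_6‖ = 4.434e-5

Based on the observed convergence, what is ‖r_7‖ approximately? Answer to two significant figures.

5.6e-12

First estimate the order: p ≈ ln(‖r_6‖/‖r_5‖) / ln(‖r_5‖/‖r_4‖) = ln(4.434e-5/1.766e-2)/ln(1.766e-2/1.685e-1) = ln(0.00251076)/ln(0.104807) ≈ 2.6543.
Then ‖r_7‖ ≈ ‖r_6‖·(‖r_6‖/‖r_5‖)^p = 4.434e-5·(0.00251076)^2.6543 = 4.434e-5·1.25402e-07 ≈ 5.56e-12.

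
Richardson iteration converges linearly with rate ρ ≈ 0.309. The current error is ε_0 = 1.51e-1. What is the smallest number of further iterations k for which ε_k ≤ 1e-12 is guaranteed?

After k steps, ε_k ≈ 1.51e-1·0.309^k.
Need 0.309^k ≤ 1e-12/1.51e-1 = 6.62252e-12.
k ≥ ln(6.62252e-12)/ln(0.309) = -25.7405/-1.17441 = 21.918.
Smallest integer k = 22.

22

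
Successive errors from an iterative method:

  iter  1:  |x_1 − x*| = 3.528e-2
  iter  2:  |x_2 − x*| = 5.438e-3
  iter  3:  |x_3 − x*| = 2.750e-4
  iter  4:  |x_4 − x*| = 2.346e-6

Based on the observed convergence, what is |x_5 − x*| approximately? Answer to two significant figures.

First estimate the order: p ≈ ln(|x_4 − x*|/|x_3 − x*|) / ln(|x_3 − x*|/|x_2 − x*|) = ln(2.346e-6/2.750e-4)/ln(2.750e-4/5.438e-3) = ln(0.00853091)/ln(0.0505701) ≈ 1.5963.
Then |x_5 − x*| ≈ |x_4 − x*|·(|x_4 − x*|/|x_3 − x*|)^p = 2.346e-6·(0.00853091)^1.5963 = 2.346e-6·0.000498021 ≈ 1.168e-09.

1.2e-9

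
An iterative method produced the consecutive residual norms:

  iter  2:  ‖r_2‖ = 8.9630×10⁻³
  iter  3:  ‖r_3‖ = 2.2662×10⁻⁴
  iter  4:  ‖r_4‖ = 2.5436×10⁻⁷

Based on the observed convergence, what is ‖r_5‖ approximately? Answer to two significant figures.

First estimate the order: p ≈ ln(‖r_4‖/‖r_3‖) / ln(‖r_3‖/‖r_2‖) = ln(2.5436×10⁻⁷/2.2662×10⁻⁴)/ln(2.2662×10⁻⁴/8.9630×10⁻³) = ln(0.00112241)/ln(0.0252839) ≈ 1.8469.
Then ‖r_5‖ ≈ ‖r_4‖·(‖r_4‖/‖r_3‖)^p = 2.5436×10⁻⁷·(0.00112241)^1.8469 = 2.5436×10⁻⁷·3.56389e-06 ≈ 9.065e-13.

9.1e-13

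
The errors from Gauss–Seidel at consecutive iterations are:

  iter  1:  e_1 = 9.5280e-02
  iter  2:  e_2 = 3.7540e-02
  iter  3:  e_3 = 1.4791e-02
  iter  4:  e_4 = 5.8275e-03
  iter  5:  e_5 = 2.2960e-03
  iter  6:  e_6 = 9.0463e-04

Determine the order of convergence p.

Consecutive ratios: e_6/e_5 = 9.0463e-04/2.2960e-03 = 0.394003, e_5/e_4 = 2.2960e-03/5.8275e-03 = 0.393994.
p ≈ ln(0.394003)/ln(0.393994) = -0.9314/-0.9314 ≈ 1.00.
So the convergence is linear (order 1).

1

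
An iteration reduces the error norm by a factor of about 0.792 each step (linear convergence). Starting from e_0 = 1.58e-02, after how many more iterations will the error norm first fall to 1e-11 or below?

91

After k steps, e_k ≈ 1.58e-02·0.792^k.
Need 0.792^k ≤ 1e-11/1.58e-02 = 6.32911e-10.
k ≥ ln(6.32911e-10)/ln(0.792) = -21.1807/-0.23319 = 90.830.
Smallest integer k = 91.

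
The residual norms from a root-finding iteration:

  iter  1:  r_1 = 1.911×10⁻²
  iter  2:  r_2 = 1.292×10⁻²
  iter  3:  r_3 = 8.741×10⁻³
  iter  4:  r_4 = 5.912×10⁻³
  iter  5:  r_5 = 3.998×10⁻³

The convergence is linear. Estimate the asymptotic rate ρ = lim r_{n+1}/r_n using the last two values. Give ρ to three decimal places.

0.676

ρ ≈ r_5/r_4 = 3.998×10⁻³/5.912×10⁻³ = 0.67625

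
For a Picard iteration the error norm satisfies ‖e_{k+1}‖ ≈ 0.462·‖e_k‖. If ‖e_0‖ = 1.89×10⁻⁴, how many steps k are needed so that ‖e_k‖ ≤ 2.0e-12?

24

After k steps, ‖e_k‖ ≈ 1.89×10⁻⁴·0.462^k.
Need 0.462^k ≤ 2.0e-12/1.89×10⁻⁴ = 1.0582e-08.
k ≥ ln(1.0582e-08)/ln(0.462) = -18.3641/-0.77219 = 23.782.
Smallest integer k = 24.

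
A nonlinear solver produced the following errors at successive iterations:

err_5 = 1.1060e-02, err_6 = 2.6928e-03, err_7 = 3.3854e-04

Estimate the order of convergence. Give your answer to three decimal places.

1.468

p ≈ ln(err_7/err_6) / ln(err_6/err_5)
  = ln(3.3854e-04/2.6928e-03) / ln(2.6928e-03/1.1060e-02)
  = ln(0.12572) / ln(0.243472)
  = -2.073698 / -1.412753 ≈ 1.467842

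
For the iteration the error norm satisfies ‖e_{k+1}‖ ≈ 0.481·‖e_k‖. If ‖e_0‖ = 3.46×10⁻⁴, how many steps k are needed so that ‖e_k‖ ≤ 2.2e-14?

33

After k steps, ‖e_k‖ ≈ 3.46×10⁻⁴·0.481^k.
Need 0.481^k ≤ 2.2e-14/3.46×10⁻⁴ = 6.35838e-11.
k ≥ ln(6.35838e-11)/ln(0.481) = -23.4787/-0.73189 = 32.080.
Smallest integer k = 33.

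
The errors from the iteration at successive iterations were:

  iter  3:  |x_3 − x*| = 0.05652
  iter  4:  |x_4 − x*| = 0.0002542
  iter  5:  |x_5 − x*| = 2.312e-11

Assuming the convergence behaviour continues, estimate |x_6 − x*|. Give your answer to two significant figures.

1.7e-32

First estimate the order: p ≈ ln(|x_5 − x*|/|x_4 − x*|) / ln(|x_4 − x*|/|x_3 − x*|) = ln(2.312e-11/0.0002542)/ln(0.0002542/0.05652) = ln(9.0952e-08)/ln(0.00449752) ≈ 3.0000.
Then |x_6 − x*| ≈ |x_5 − x*|·(|x_5 − x*|/|x_4 − x*|)^p = 2.312e-11·(9.0952e-08)^3.0000 = 2.312e-11·7.52379e-22 ≈ 1.74e-32.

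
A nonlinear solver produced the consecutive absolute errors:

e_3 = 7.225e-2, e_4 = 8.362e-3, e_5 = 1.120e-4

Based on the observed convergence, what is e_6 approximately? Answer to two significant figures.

2.0e-8

First estimate the order: p ≈ ln(e_5/e_4) / ln(e_4/e_3) = ln(1.120e-4/8.362e-3)/ln(8.362e-3/7.225e-2) = ln(0.0133939)/ln(0.115737) ≈ 2.0000.
Then e_6 ≈ e_5·(e_5/e_4)^p = 1.120e-4·(0.0133939)^2.0000 = 1.120e-4·0.000179397 ≈ 2.009e-08.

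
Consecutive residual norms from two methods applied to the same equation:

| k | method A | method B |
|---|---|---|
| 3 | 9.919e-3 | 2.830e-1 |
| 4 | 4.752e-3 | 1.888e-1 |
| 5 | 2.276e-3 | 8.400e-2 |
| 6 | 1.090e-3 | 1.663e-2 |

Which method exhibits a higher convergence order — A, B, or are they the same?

B

Method A: p ≈ ln(1.090e-3/2.276e-3)/ln(2.276e-3/4.752e-3) ≈ 1.00.
Method B: p ≈ ln(1.663e-2/8.400e-2)/ln(8.400e-2/1.888e-1) ≈ 2.00.
Method B has the higher order (≈2.0 vs ≈1.0).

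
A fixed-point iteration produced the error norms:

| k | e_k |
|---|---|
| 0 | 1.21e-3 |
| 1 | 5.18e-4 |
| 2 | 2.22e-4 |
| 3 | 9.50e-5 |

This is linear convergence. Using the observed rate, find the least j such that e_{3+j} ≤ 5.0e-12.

Rate ρ ≈ e_3/e_2 = 9.50e-5/2.22e-4 = 0.4279.
After j more steps, e_{3+j} ≈ 9.50e-5·ρ^j; need ρ^j ≤ 5.0e-12/9.50e-5 = 5.26316e-08.
j ≥ ln(5.26316e-08)/ln(0.4279) = -16.7599/-0.84887 = 19.744.
So 20 more iterations are needed.

20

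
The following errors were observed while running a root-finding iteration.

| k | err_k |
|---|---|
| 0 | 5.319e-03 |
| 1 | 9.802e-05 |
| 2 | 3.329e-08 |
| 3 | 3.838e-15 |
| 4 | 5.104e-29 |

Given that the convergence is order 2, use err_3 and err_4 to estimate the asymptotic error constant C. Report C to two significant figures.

3.5

C ≈ err_4 / err_3^2
  = 5.104e-29 / (3.838e-15)^2
  = 5.104e-29 / 1.47302e-29 ≈ 3.465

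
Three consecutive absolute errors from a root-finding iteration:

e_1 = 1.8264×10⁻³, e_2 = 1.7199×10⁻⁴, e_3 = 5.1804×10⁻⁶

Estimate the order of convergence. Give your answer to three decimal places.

1.482

p ≈ ln(e_3/e_2) / ln(e_2/e_1)
  = ln(5.1804×10⁻⁶/1.7199×10⁻⁴) / ln(1.7199×10⁻⁴/1.8264×10⁻³)
  = ln(0.0301204) / ln(0.0941689)
  = -3.502553 / -2.362665 ≈ 1.482459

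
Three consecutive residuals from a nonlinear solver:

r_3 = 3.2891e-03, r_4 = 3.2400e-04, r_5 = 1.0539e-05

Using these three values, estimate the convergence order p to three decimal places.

1.478

p ≈ ln(r_5/r_4) / ln(r_4/r_3)
  = ln(1.0539e-05/3.2400e-04) / ln(3.2400e-04/3.2891e-03)
  = ln(0.0325278) / ln(0.0985072)
  = -3.425660 / -2.317626 ≈ 1.478090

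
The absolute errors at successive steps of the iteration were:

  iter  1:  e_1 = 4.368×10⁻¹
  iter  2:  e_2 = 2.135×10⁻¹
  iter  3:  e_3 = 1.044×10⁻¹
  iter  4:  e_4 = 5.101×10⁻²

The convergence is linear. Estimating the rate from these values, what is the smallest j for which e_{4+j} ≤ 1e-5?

12

Rate ρ ≈ e_4/e_3 = 5.101×10⁻²/1.044×10⁻¹ = 0.4886.
After j more steps, e_{4+j} ≈ 5.101×10⁻²·ρ^j; need ρ^j ≤ 1e-5/5.101×10⁻² = 0.00019604.
j ≥ ln(0.00019604)/ln(0.4886) = -8.5372/-0.71621 = 11.920.
So 12 more iterations are needed.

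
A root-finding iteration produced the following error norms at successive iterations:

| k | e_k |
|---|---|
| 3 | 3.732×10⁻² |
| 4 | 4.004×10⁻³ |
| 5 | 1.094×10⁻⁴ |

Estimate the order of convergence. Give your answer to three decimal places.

1.613

p ≈ ln(e_5/e_4) / ln(e_4/e_3)
  = ln(1.094×10⁻⁴/4.004×10⁻³) / ln(4.004×10⁻³/3.732×10⁻²)
  = ln(0.0273227) / ln(0.107288)
  = -3.600037 / -2.232238 ≈ 1.612748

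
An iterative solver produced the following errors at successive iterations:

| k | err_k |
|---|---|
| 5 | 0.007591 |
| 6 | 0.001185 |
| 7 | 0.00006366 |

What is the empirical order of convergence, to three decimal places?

1.574

p ≈ ln(err_7/err_6) / ln(err_6/err_5)
  = ln(0.00006366/0.001185) / ln(0.001185/0.007591)
  = ln(0.0537215) / ln(0.156106)
  = -2.923942 / -1.857220 ≈ 1.574365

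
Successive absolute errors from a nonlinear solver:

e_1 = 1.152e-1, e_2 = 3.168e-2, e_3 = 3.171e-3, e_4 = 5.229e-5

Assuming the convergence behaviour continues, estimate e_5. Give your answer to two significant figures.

3.5e-8

First estimate the order: p ≈ ln(e_4/e_3) / ln(e_3/e_2) = ln(5.229e-5/3.171e-3)/ln(3.171e-3/3.168e-2) = ln(0.0164901)/ln(0.100095) ≈ 1.7835.
Then e_5 ≈ e_4·(e_4/e_3)^p = 5.229e-5·(0.0164901)^1.7835 = 5.229e-5·0.000661329 ≈ 3.458e-08.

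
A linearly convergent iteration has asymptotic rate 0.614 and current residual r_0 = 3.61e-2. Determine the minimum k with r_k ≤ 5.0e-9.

33

After k steps, r_k ≈ 3.61e-2·0.614^k.
Need 0.614^k ≤ 5.0e-9/3.61e-2 = 1.38504e-07.
k ≥ ln(1.38504e-07)/ln(0.614) = -15.7924/-0.48776 = 32.377.
Smallest integer k = 33.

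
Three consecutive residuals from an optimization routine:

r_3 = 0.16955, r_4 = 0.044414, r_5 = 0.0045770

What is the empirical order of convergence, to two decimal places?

p ≈ ln(r_5/r_4) / ln(r_4/r_3)
  = ln(0.0045770/0.044414) / ln(0.044414/0.16955)
  = ln(0.103053) / ln(0.261952)
  = -2.27251 / -1.33959 ≈ 1.69642

1.70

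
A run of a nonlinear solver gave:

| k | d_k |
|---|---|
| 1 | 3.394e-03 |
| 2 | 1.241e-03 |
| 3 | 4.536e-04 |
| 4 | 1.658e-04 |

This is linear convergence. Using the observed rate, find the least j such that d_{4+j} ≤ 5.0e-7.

Rate ρ ≈ d_4/d_3 = 1.658e-04/4.536e-04 = 0.3655.
After j more steps, d_{4+j} ≈ 1.658e-04·ρ^j; need ρ^j ≤ 5.0e-7/1.658e-04 = 0.00301568.
j ≥ ln(0.00301568)/ln(0.3655) = -5.8039/-1.00649 = 5.766.
So 6 more iterations are needed.

6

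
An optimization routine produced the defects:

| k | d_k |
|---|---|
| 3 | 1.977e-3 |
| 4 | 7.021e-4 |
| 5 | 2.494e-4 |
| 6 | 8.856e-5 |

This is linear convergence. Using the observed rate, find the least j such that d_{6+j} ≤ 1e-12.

Rate ρ ≈ d_6/d_5 = 8.856e-5/2.494e-4 = 0.3551.
After j more steps, d_{6+j} ≈ 8.856e-5·ρ^j; need ρ^j ≤ 1e-12/8.856e-5 = 1.12918e-08.
j ≥ ln(1.12918e-08)/ln(0.3551) = -18.2992/-1.03536 = 17.674.
So 18 more iterations are needed.

18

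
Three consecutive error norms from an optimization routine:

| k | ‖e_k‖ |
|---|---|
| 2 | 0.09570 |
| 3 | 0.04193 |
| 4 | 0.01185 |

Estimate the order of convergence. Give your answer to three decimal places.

1.531

p ≈ ln(‖e_4‖/‖e_3‖) / ln(‖e_3‖/‖e_2‖)
  = ln(0.01185/0.04193) / ln(0.04193/0.09570)
  = ln(0.282614) / ln(0.43814)
  = -1.263673 / -0.825217 ≈ 1.531322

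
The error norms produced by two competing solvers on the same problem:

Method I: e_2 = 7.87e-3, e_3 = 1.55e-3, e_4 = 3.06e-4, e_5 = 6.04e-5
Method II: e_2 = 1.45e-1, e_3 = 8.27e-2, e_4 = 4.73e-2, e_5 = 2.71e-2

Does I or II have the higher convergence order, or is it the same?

Method I: p ≈ ln(6.04e-5/3.06e-4)/ln(3.06e-4/1.55e-3) ≈ 1.00.
Method II: p ≈ ln(2.71e-2/4.73e-2)/ln(4.73e-2/8.27e-2) ≈ 1.00.
Both orders ≈ 1.0 — effectively the same.

same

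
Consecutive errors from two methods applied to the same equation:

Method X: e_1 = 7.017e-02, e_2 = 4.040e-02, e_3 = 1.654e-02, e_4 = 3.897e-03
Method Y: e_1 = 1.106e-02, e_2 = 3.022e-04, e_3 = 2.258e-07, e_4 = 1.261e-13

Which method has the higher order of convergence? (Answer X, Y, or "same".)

Y

Method X: p ≈ ln(3.897e-03/1.654e-02)/ln(1.654e-02/4.040e-02) ≈ 1.62.
Method Y: p ≈ ln(1.261e-13/2.258e-07)/ln(2.258e-07/3.022e-04) ≈ 2.00.
Method Y has the higher order (≈2.0 vs ≈1.6).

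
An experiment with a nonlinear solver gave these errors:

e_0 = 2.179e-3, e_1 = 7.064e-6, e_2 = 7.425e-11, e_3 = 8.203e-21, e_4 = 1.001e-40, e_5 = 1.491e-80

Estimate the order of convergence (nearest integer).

Consecutive ratios: e_5/e_4 = 1.491e-80/1.001e-40 = 1.48951e-40, e_4/e_3 = 1.001e-40/8.203e-21 = 1.22029e-20.
p ≈ ln(1.48951e-40)/ln(1.22029e-20) = -91.7050/-45.8526 ≈ 2.00.
So the convergence is quadratic (order 2).

2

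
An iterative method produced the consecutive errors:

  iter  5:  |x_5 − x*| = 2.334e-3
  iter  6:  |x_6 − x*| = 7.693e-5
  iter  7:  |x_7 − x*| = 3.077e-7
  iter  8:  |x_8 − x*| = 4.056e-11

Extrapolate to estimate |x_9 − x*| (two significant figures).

2.1e-17

First estimate the order: p ≈ ln(|x_8 − x*|/|x_7 − x*|) / ln(|x_7 − x*|/|x_6 − x*|) = ln(4.056e-11/3.077e-7)/ln(3.077e-7/7.693e-5) = ln(0.000131817)/ln(0.00399974) ≈ 1.6180.
Then |x_9 − x*| ≈ |x_8 − x*|·(|x_8 − x*|/|x_7 − x*|)^p = 4.056e-11·(0.000131817)^1.6180 = 4.056e-11·5.27368e-07 ≈ 2.139e-17.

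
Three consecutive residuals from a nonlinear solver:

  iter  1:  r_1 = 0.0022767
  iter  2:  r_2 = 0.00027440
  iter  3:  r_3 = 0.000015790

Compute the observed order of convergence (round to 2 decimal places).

1.35

p ≈ ln(r_3/r_2) / ln(r_2/r_1)
  = ln(0.000015790/0.00027440) / ln(0.00027440/0.0022767)
  = ln(0.0575437) / ln(0.120525)
  = -2.85521 / -2.11590 ≈ 1.34941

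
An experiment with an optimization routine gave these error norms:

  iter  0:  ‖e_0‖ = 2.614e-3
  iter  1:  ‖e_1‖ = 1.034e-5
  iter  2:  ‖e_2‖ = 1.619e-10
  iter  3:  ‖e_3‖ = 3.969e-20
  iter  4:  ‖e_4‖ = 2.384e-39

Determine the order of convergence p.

2

Consecutive ratios: ‖e_4‖/‖e_3‖ = 2.384e-39/3.969e-20 = 6.00655e-20, ‖e_3‖/‖e_2‖ = 3.969e-20/1.619e-10 = 2.45151e-10.
p ≈ ln(6.00655e-20)/ln(2.45151e-10) = -44.2589/-22.1291 ≈ 2.00.
So the convergence is quadratic (order 2).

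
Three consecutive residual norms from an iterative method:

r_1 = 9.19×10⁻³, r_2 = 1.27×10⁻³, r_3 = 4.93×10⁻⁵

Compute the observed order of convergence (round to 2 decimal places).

p ≈ ln(r_3/r_2) / ln(r_2/r_1)
  = ln(4.93×10⁻⁵/1.27×10⁻³) / ln(1.27×10⁻³/9.19×10⁻³)
  = ln(0.0388189) / ln(0.138194)
  = -3.24885 / -1.97910 ≈ 1.64158

1.64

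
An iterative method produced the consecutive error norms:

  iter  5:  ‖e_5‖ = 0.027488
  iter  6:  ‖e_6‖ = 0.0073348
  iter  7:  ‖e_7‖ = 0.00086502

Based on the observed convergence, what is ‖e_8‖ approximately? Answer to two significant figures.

2.7e-5

First estimate the order: p ≈ ln(‖e_7‖/‖e_6‖) / ln(‖e_6‖/‖e_5‖) = ln(0.00086502/0.0073348)/ln(0.0073348/0.027488) = ln(0.117934)/ln(0.266836) ≈ 1.6180.
Then ‖e_8‖ ≈ ‖e_7‖·(‖e_7‖/‖e_6‖)^p = 0.00086502·(0.117934)^1.6180 = 0.00086502·0.0314711 ≈ 2.722e-05.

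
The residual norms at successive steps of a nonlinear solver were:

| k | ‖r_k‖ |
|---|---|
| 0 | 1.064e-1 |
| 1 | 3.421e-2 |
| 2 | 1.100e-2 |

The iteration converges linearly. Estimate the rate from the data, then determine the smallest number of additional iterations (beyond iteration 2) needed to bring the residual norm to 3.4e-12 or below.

Rate ρ ≈ ‖r_2‖/‖r_1‖ = 1.100e-2/3.421e-2 = 0.3215.
After j more steps, ‖r_{2+j}‖ ≈ 1.100e-2·ρ^j; need ρ^j ≤ 3.4e-12/1.100e-2 = 3.09091e-10.
j ≥ ln(3.09091e-10)/ln(0.3215) = -21.8974/-1.13476 = 19.297.
So 20 more iterations are needed.

20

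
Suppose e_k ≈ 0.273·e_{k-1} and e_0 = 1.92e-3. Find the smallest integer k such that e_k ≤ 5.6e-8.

9

After k steps, e_k ≈ 1.92e-3·0.273^k.
Need 0.273^k ≤ 5.6e-8/1.92e-3 = 2.91667e-05.
k ≥ ln(2.91667e-05)/ln(0.273) = -10.4425/-1.29828 = 8.043.
Smallest integer k = 9.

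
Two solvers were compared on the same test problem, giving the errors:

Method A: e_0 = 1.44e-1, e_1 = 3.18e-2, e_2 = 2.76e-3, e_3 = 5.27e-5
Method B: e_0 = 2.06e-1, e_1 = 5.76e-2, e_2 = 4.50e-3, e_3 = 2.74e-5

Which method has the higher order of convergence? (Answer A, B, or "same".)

Method A: p ≈ ln(5.27e-5/2.76e-3)/ln(2.76e-3/3.18e-2) ≈ 1.62.
Method B: p ≈ ln(2.74e-5/4.50e-3)/ln(4.50e-3/5.76e-2) ≈ 2.00.
Method B has the higher order (≈2.0 vs ≈1.6).

B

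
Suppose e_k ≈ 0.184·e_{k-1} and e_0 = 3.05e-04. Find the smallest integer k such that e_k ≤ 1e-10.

After k steps, e_k ≈ 3.05e-04·0.184^k.
Need 0.184^k ≤ 1e-10/3.05e-04 = 3.27869e-07.
k ≥ ln(3.27869e-07)/ln(0.184) = -14.9307/-1.69282 = 8.820.
Smallest integer k = 9.

9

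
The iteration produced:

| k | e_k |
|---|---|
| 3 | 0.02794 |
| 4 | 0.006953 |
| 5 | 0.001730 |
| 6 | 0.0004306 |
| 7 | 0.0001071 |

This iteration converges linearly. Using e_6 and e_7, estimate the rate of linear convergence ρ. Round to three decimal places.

ρ ≈ e_7/e_6 = 0.0001071/0.0004306 = 0.24872

0.249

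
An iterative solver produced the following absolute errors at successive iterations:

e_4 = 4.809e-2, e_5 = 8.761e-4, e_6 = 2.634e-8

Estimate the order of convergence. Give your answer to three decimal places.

p ≈ ln(e_6/e_5) / ln(e_5/e_4)
  = ln(2.634e-8/8.761e-4) / ln(8.761e-4/4.809e-2)
  = ln(3.00651e-05) / ln(0.0182179)
  = -10.412146 / -4.005351 ≈ 2.599559

2.600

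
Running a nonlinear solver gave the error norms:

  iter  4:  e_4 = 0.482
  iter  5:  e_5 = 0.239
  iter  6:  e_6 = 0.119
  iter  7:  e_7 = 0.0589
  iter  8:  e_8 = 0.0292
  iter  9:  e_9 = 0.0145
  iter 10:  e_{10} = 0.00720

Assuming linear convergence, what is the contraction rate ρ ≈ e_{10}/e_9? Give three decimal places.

0.497

ρ ≈ e_{10}/e_9 = 0.00720/0.0145 = 0.49655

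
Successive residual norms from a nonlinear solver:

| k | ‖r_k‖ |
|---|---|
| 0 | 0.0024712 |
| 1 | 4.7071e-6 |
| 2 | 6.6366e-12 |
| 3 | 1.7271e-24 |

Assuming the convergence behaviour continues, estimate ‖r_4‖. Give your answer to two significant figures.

1.5e-51

First estimate the order: p ≈ ln(‖r_3‖/‖r_2‖) / ln(‖r_2‖/‖r_1‖) = ln(1.7271e-24/6.6366e-12)/ln(6.6366e-12/4.7071e-6) = ln(2.60239e-13)/ln(1.40991e-06) ≈ 2.1509.
Then ‖r_4‖ ≈ ‖r_3‖·(‖r_3‖/‖r_2‖)^p = 1.7271e-24·(2.60239e-13)^2.1509 = 1.7271e-24·8.54524e-28 ≈ 1.476e-51.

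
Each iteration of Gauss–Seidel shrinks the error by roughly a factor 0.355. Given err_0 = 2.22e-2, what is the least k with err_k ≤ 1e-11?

21

After k steps, err_k ≈ 2.22e-2·0.355^k.
Need 0.355^k ≤ 1e-11/2.22e-2 = 4.5045e-10.
k ≥ ln(4.5045e-10)/ln(0.355) = -21.5208/-1.03564 = 20.780.
Smallest integer k = 21.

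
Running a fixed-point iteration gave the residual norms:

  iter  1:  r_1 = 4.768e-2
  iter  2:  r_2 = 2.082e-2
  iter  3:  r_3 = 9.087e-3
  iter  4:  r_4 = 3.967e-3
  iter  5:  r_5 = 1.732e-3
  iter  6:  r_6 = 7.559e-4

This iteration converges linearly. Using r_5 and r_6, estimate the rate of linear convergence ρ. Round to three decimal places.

0.436

ρ ≈ r_6/r_5 = 7.559e-4/1.732e-3 = 0.43643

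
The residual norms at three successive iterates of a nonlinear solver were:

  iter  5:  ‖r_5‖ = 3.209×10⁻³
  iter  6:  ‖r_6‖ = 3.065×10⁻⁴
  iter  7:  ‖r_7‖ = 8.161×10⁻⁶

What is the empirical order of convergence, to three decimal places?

p ≈ ln(‖r_7‖/‖r_6‖) / ln(‖r_6‖/‖r_5‖)
  = ln(8.161×10⁻⁶/3.065×10⁻⁴) / ln(3.065×10⁻⁴/3.209×10⁻³)
  = ln(0.0266264) / ln(0.0955126)
  = -3.625852 / -2.348497 ≈ 1.543903

1.544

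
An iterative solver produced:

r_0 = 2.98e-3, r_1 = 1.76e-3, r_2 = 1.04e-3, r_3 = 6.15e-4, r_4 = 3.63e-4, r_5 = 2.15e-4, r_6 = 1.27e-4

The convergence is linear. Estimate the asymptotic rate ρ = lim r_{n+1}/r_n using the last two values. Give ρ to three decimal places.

0.591

ρ ≈ r_6/r_5 = 1.27e-4/2.15e-4 = 0.59070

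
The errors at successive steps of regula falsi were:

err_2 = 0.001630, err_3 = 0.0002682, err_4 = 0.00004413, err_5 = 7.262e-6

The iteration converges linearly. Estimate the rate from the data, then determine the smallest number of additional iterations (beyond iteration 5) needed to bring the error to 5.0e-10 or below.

Rate ρ ≈ err_5/err_4 = 7.262e-6/0.00004413 = 0.1646.
After j more steps, err_{5+j} ≈ 7.262e-6·ρ^j; need ρ^j ≤ 5.0e-10/7.262e-6 = 6.88516e-05.
j ≥ ln(6.88516e-05)/ln(0.1646) = -9.5836/-1.80424 = 5.312.
So 6 more iterations are needed.

6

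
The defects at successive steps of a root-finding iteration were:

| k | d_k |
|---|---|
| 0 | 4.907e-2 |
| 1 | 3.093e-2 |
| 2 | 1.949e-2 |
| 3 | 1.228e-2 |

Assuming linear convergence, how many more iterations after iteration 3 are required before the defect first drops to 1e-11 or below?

Rate ρ ≈ d_3/d_2 = 1.228e-2/1.949e-2 = 0.6301.
After j more steps, d_{3+j} ≈ 1.228e-2·ρ^j; need ρ^j ≤ 1e-11/1.228e-2 = 8.14332e-10.
j ≥ ln(8.14332e-10)/ln(0.6301) = -20.9287/-0.46188 = 45.312.
So 46 more iterations are needed.

46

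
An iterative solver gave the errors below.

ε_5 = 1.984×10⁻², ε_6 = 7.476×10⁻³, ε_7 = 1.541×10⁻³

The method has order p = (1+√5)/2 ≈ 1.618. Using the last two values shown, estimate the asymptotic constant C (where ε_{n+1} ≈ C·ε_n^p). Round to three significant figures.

C ≈ ε_7 / ε_6^1.618
  = 1.541×10⁻³ / (7.476×10⁻³)^1.618
  = 1.541×10⁻³ / 0.000362741 ≈ 4.2482

4.25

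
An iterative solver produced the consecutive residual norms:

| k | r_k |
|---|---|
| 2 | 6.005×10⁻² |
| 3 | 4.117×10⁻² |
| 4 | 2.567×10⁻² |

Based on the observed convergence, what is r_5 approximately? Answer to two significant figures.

1.4e-2

First estimate the order: p ≈ ln(r_4/r_3) / ln(r_3/r_2) = ln(2.567×10⁻²/4.117×10⁻²)/ln(4.117×10⁻²/6.005×10⁻²) = ln(0.623512)/ln(0.685595) ≈ 1.2515.
Then r_5 ≈ r_4·(r_4/r_3)^p = 2.567×10⁻²·(0.623512)^1.2515 = 2.567×10⁻²·0.553667 ≈ 0.01421.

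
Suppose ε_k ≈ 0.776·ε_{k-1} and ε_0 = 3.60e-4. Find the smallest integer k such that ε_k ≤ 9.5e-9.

After k steps, ε_k ≈ 3.60e-4·0.776^k.
Need 0.776^k ≤ 9.5e-9/3.60e-4 = 2.63889e-05.
k ≥ ln(2.63889e-05)/ln(0.776) = -10.5426/-0.25360 = 41.572.
Smallest integer k = 42.

42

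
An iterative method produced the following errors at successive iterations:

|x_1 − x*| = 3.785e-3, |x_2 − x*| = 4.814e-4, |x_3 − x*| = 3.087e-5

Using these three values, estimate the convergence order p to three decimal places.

1.332

p ≈ ln(|x_3 − x*|/|x_2 − x*|) / ln(|x_2 − x*|/|x_1 − x*|)
  = ln(3.087e-5/4.814e-4) / ln(4.814e-4/3.785e-3)
  = ln(0.0641255) / ln(0.127186)
  = -2.746913 / -2.062105 ≈ 1.332092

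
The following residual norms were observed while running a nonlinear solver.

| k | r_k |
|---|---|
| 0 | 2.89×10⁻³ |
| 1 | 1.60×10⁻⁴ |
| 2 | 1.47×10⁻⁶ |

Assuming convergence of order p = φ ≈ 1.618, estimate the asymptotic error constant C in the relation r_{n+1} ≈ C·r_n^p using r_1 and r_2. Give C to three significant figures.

2.04

C ≈ r_2 / r_1^1.618
  = 1.47×10⁻⁶ / (1.60×10⁻⁴)^1.618
  = 1.47×10⁻⁶ / 7.2155e-07 ≈ 2.0373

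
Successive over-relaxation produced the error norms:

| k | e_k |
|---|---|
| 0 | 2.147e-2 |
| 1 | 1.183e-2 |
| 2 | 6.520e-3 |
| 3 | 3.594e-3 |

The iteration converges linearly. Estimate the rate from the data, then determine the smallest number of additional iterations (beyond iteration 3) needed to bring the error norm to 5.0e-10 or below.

Rate ρ ≈ e_3/e_2 = 3.594e-3/6.520e-3 = 0.5512.
After j more steps, e_{3+j} ≈ 3.594e-3·ρ^j; need ρ^j ≤ 5.0e-10/3.594e-3 = 1.39121e-07.
j ≥ ln(1.39121e-07)/ln(0.5512) = -15.7879/-0.59566 = 26.505.
So 27 more iterations are needed.

27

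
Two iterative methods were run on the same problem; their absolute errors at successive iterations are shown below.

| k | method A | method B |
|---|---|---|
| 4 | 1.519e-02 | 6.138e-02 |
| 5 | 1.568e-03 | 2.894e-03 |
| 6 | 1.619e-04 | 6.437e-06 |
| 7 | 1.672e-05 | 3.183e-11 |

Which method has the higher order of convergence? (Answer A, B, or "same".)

Method A: p ≈ ln(1.672e-05/1.619e-04)/ln(1.619e-04/1.568e-03) ≈ 1.00.
Method B: p ≈ ln(3.183e-11/6.437e-06)/ln(6.437e-06/2.894e-03) ≈ 2.00.
Method B has the higher order (≈2.0 vs ≈1.0).

B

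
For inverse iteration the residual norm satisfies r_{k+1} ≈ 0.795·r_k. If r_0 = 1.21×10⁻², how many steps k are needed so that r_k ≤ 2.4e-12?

98

After k steps, r_k ≈ 1.21×10⁻²·0.795^k.
Need 0.795^k ≤ 2.4e-12/1.21×10⁻² = 1.98347e-10.
k ≥ ln(1.98347e-10)/ln(0.795) = -22.3410/-0.22941 = 97.385.
Smallest integer k = 98.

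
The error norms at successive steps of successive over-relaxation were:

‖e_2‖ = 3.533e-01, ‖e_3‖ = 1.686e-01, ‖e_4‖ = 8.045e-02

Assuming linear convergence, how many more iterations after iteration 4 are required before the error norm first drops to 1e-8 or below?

22

Rate ρ ≈ ‖e_4‖/‖e_3‖ = 8.045e-02/1.686e-01 = 0.4772.
After j more steps, ‖e_{4+j}‖ ≈ 8.045e-02·ρ^j; need ρ^j ≤ 1e-8/8.045e-02 = 1.24301e-07.
j ≥ ln(1.24301e-07)/ln(0.4772) = -15.9006/-0.73982 = 21.493.
So 22 more iterations are needed.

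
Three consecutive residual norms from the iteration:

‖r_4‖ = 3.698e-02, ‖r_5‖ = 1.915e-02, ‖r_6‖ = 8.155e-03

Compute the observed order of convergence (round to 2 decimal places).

1.30

p ≈ ln(‖r_6‖/‖r_5‖) / ln(‖r_5‖/‖r_4‖)
  = ln(8.155e-03/1.915e-02) / ln(1.915e-02/3.698e-02)
  = ln(0.425849) / ln(0.517847)
  = -0.85367 / -0.65808 ≈ 1.29721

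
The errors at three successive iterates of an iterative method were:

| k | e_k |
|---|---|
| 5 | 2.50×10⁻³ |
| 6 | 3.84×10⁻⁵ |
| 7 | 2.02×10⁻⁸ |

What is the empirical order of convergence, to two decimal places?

1.81

p ≈ ln(e_7/e_6) / ln(e_6/e_5)
  = ln(2.02×10⁻⁸/3.84×10⁻⁵) / ln(3.84×10⁻⁵/2.50×10⁻³)
  = ln(0.000526042) / ln(0.01536)
  = -7.55013 / -4.17599 ≈ 1.80799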